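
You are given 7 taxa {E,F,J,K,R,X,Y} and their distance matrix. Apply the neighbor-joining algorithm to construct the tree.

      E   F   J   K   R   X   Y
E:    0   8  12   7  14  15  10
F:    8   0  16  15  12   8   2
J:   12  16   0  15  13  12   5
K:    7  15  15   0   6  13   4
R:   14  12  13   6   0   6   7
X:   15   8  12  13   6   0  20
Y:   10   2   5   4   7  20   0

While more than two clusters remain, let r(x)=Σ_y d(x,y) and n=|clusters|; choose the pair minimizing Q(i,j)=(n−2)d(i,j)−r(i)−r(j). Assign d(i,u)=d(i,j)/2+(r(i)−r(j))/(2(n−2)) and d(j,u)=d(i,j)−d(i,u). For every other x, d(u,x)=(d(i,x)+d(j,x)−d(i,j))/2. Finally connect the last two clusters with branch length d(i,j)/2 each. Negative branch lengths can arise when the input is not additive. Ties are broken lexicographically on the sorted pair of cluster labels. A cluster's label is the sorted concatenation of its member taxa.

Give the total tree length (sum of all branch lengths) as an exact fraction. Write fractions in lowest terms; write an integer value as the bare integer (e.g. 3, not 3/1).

1. join R+X (d=6, Q=-102) ⇒ RX; edges |R|=7/5, |X|=23/5
  updated: d(E,RX)=23/2, d(F,RX)=7, d(J,RX)=19/2, d(K,RX)=13/2, d(RX,Y)=21/2
2. join F+Y (d=2, Q=-143/2) ⇒ FY; edges |F|=49/16, |Y|=-17/16
  updated: d(E,FY)=8, d(FY,J)=19/2, d(FY,K)=17/2, d(FY,RX)=31/4
3. join E+K (d=7, Q=-109/2) ⇒ EK; edges |E|=15/4, |K|=13/4
  updated: d(EK,FY)=19/4, d(EK,J)=10, d(EK,RX)=11/2
4. join EK+FY (d=19/4, Q=-131/4) ⇒ EFKY; edges |EK|=31/16, |FY|=45/16
  updated: d(EFKY,J)=59/8, d(EFKY,RX)=17/4
5. join EFKY+J (d=59/8, Q=-169/8) ⇒ EFJKY; edges |EFKY|=17/16, |J|=101/16
  updated: d(EFJKY,RX)=51/16
6. join EFJKY+RX (d=51/16) ⇒ EFJKRXY; edges |EFJKY|=51/32, |RX|=51/32
final tree: ((((E:15/4,K:13/4):31/16,(F:49/16,Y:-17/16):45/16):17/16,J:101/16):51/32,(R:7/5,X:23/5):51/32)
total length: 485/16

485/16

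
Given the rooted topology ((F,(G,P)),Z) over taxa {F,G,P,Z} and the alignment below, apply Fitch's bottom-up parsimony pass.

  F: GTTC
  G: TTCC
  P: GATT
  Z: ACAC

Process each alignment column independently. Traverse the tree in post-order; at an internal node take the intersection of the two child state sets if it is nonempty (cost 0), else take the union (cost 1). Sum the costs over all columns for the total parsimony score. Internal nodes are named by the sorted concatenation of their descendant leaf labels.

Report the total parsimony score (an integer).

site 0, node GP: G={T} ∪ P={G} → {G,T} (+1)
site 0, node FGP: F={G} ∩ GP={G,T} → {G} (+0)
site 0, node FGPZ: FGP={G} ∪ Z={A} → {A,G} (+1)
site 1, node GP: G={T} ∪ P={A} → {A,T} (+1)
site 1, node FGP: F={T} ∩ GP={A,T} → {T} (+0)
site 1, node FGPZ: FGP={T} ∪ Z={C} → {C,T} (+1)
site 2, node GP: G={C} ∪ P={T} → {C,T} (+1)
site 2, node FGP: F={T} ∩ GP={C,T} → {T} (+0)
site 2, node FGPZ: FGP={T} ∪ Z={A} → {A,T} (+1)
site 3, node GP: G={C} ∪ P={T} → {C,T} (+1)
site 3, node FGP: F={C} ∩ GP={C,T} → {C} (+0)
site 3, node FGPZ: FGP={C} ∩ Z={C} → {C} (+0)
per-site changes: [2, 2, 2, 1]; total = 7

7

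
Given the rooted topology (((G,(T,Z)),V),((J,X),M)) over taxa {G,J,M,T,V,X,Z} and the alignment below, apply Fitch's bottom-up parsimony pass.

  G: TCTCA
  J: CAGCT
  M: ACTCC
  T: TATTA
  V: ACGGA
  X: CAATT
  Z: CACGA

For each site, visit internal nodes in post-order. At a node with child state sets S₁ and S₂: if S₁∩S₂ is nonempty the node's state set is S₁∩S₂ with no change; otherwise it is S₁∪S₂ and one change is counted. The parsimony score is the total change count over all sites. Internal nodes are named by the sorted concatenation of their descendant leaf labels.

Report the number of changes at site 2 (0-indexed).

TZ@0: {T} ∪ {C} = {C,T} (union, +1)
GTZ@0: {T} ∩ {C,T} = {T} (intersection, +0)
GTVZ@0: {T} ∪ {A} = {A,T} (union, +1)
JX@0: {C} ∩ {C} = {C} (intersection, +0)
JMX@0: {C} ∪ {A} = {A,C} (union, +1)
GJMTVXZ@0: {A,T} ∩ {A,C} = {A} (intersection, +0)
TZ@1: {A} ∩ {A} = {A} (intersection, +0)
GTZ@1: {C} ∪ {A} = {A,C} (union, +1)
GTVZ@1: {A,C} ∩ {C} = {C} (intersection, +0)
JX@1: {A} ∩ {A} = {A} (intersection, +0)
JMX@1: {A} ∪ {C} = {A,C} (union, +1)
GJMTVXZ@1: {C} ∩ {A,C} = {C} (intersection, +0)
TZ@2: {T} ∪ {C} = {C,T} (union, +1)
GTZ@2: {T} ∩ {C,T} = {T} (intersection, +0)
GTVZ@2: {T} ∪ {G} = {G,T} (union, +1)
JX@2: {G} ∪ {A} = {A,G} (union, +1)
JMX@2: {A,G} ∪ {T} = {A,G,T} (union, +1)
GJMTVXZ@2: {G,T} ∩ {A,G,T} = {G,T} (intersection, +0)
TZ@3: {T} ∪ {G} = {G,T} (union, +1)
GTZ@3: {C} ∪ {G,T} = {C,G,T} (union, +1)
GTVZ@3: {C,G,T} ∩ {G} = {G} (intersection, +0)
JX@3: {C} ∪ {T} = {C,T} (union, +1)
JMX@3: {C,T} ∩ {C} = {C} (intersection, +0)
GJMTVXZ@3: {G} ∪ {C} = {C,G} (union, +1)
TZ@4: {A} ∩ {A} = {A} (intersection, +0)
GTZ@4: {A} ∩ {A} = {A} (intersection, +0)
GTVZ@4: {A} ∩ {A} = {A} (intersection, +0)
JX@4: {T} ∩ {T} = {T} (intersection, +0)
JMX@4: {T} ∪ {C} = {C,T} (union, +1)
GJMTVXZ@4: {A} ∪ {C,T} = {A,C,T} (union, +1)
per-site changes: [3, 2, 4, 4, 2]; total = 15

4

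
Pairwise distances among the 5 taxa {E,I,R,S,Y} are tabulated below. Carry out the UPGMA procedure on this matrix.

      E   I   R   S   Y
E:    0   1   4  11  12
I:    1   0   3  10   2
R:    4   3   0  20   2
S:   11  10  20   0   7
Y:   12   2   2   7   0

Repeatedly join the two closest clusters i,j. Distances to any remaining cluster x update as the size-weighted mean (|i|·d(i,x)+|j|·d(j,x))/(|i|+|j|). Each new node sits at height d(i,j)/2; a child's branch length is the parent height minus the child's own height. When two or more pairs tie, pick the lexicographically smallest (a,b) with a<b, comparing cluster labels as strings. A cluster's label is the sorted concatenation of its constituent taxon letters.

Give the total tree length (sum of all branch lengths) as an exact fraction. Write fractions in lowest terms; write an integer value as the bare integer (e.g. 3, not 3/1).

129/8

step 1: merge (E,I) at d=1; branch lengths E→1/2, I→1/2; new cluster EI
  updated: d(EI,R)=7/2, d(EI,S)=21/2, d(EI,Y)=7
step 2: merge (R,Y) at d=2; branch lengths R→1, Y→1; new cluster RY
  updated: d(EI,RY)=21/4, d(RY,S)=27/2
step 3: merge (EI,RY) at d=21/4; branch lengths EI→17/8, RY→13/8; new cluster EIRY
  updated: d(EIRY,S)=12
step 4: merge (EIRY,S) at d=12; branch lengths EIRY→27/8, S→6; new cluster EIRSY
final tree: (((E:1/2,I:1/2):17/8,(R:1,Y:1):13/8):27/8,S:6)
total length: 129/8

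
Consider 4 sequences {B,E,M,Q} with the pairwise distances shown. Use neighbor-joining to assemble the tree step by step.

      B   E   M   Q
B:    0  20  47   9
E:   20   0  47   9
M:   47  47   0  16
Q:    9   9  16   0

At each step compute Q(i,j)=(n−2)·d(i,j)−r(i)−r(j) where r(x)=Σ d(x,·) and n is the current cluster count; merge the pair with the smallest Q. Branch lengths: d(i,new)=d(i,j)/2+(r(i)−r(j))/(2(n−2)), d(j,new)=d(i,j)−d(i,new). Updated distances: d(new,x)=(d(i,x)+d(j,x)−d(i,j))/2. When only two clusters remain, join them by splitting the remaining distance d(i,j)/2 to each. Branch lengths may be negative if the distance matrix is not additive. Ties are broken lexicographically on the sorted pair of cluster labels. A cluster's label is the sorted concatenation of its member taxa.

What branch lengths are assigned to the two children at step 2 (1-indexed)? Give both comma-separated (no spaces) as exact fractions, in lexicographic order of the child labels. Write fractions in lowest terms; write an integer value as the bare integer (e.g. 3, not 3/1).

step 1: merge (B,E) at d=20, Q=-112; branch lengths B→10, E→10; new cluster BE
  updated: d(BE,M)=37, d(BE,Q)=-1
step 2: merge (BE,M) at d=37, Q=-52; branch lengths BE→10, M→27; new cluster BEM
  updated: d(BEM,Q)=-11
step 3: merge (BEM,Q) at d=-11; branch lengths BEM→-11/2, Q→-11/2; new cluster BEMQ
final tree: (((B:10,E:10):10,M:27):-11/2,Q:-11/2)
total length: 46

10,27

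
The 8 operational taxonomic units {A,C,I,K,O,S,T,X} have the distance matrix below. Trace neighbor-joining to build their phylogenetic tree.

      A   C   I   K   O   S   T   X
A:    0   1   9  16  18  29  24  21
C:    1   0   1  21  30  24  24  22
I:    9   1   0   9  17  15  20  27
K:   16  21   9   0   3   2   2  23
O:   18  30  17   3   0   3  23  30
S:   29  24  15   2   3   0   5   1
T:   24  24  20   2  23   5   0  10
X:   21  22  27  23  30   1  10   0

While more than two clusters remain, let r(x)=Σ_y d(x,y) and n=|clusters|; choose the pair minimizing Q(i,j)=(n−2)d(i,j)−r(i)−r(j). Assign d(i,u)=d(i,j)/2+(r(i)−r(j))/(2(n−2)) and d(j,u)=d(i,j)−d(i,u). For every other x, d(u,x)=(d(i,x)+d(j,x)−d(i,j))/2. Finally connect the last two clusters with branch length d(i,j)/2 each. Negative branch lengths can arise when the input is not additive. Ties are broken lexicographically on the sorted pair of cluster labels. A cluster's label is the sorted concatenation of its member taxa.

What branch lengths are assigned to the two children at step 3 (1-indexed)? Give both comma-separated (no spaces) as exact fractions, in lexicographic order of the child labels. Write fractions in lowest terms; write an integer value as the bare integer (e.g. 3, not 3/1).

iteration 1: select A,C (d=1, Q=-235); attach at lengths (1/12, 11/12); label the merged cluster AC
  updated: d(AC,I)=9/2, d(AC,K)=18, d(AC,O)=47/2, d(AC,S)=26, d(AC,T)=47/2, d(AC,X)=21
iteration 2: select AC,I (d=9/2, Q=-373/2); attach at lengths (93/20, -3/20); label the merged cluster ACI
  updated: d(ACI,K)=45/4, d(ACI,O)=18, d(ACI,S)=73/4, d(ACI,T)=39/2, d(ACI,X)=87/4
iteration 3: select S,X (d=1, Q=-111); attach at lengths (-105/16, 121/16); label the merged cluster SX
  updated: d(ACI,SX)=39/2, d(K,SX)=12, d(O,SX)=16, d(SX,T)=7
iteration 4: select SX,T (d=7, Q=-85); attach at lengths (4, 3); label the merged cluster STX
  updated: d(ACI,STX)=16, d(K,STX)=7/2, d(O,STX)=16
iteration 5: select ACI,STX (d=16, Q=-195/4); attach at lengths (167/16, 89/16); label the merged cluster ACISTX
  updated: d(ACISTX,K)=-5/8, d(ACISTX,O)=9
iteration 6: select ACISTX,K (d=-5/8, Q=-91/8); attach at lengths (43/16, -53/16); label the merged cluster ACIKSTX
  updated: d(ACIKSTX,O)=101/16
iteration 7: select ACIKSTX,O (d=101/16); attach at lengths (101/32, 101/32); label the merged cluster ACIKOSTX
final tree: (((((A:1/12,C:11/12):93/20,I:-3/20):167/16,((S:-105/16,X:121/16):4,T:3):89/16):43/16,K:-53/16):101/32,O:101/32)
total length: 563/16

-105/16,121/16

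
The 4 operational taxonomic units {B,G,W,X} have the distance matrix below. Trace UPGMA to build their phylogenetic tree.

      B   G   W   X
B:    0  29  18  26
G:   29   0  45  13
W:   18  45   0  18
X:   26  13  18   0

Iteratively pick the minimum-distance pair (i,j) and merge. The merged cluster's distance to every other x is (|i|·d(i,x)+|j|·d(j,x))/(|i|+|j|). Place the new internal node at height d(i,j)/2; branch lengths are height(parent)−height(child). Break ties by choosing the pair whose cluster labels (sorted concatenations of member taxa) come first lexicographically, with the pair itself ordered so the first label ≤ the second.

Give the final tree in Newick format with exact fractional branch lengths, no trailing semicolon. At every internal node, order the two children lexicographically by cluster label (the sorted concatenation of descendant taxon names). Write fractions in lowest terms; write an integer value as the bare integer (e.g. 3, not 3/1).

iteration 1: select G,X (d=13); attach at lengths (13/2, 13/2); label the merged cluster GX
  updated: d(B,GX)=55/2, d(GX,W)=63/2
iteration 2: select B,W (d=18); attach at lengths (9, 9); label the merged cluster BW
  updated: d(BW,GX)=59/2
iteration 3: select BW,GX (d=59/2); attach at lengths (23/4, 33/4); label the merged cluster BGWX
final tree: ((B:9,W:9):23/4,(G:13/2,X:13/2):33/4)
total length: 45

((B:9,W:9):23/4,(G:13/2,X:13/2):33/4)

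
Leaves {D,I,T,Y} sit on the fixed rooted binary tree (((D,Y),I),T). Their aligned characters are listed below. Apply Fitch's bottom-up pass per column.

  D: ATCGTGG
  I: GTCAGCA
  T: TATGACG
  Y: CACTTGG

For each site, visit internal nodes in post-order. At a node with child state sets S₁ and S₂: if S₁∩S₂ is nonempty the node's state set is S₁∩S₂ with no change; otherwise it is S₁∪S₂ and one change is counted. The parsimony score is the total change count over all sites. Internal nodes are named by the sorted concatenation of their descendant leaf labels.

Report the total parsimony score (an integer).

12

DY@0: {A} ∪ {C} = {A,C} (union, +1)
DIY@0: {A,C} ∪ {G} = {A,C,G} (union, +1)
DITY@0: {A,C,G} ∪ {T} = {A,C,G,T} (union, +1)
DY@1: {T} ∪ {A} = {A,T} (union, +1)
DIY@1: {A,T} ∩ {T} = {T} (intersection, +0)
DITY@1: {T} ∪ {A} = {A,T} (union, +1)
DY@2: {C} ∩ {C} = {C} (intersection, +0)
DIY@2: {C} ∩ {C} = {C} (intersection, +0)
DITY@2: {C} ∪ {T} = {C,T} (union, +1)
DY@3: {G} ∪ {T} = {G,T} (union, +1)
DIY@3: {G,T} ∪ {A} = {A,G,T} (union, +1)
DITY@3: {A,G,T} ∩ {G} = {G} (intersection, +0)
DY@4: {T} ∩ {T} = {T} (intersection, +0)
DIY@4: {T} ∪ {G} = {G,T} (union, +1)
DITY@4: {G,T} ∪ {A} = {A,G,T} (union, +1)
DY@5: {G} ∩ {G} = {G} (intersection, +0)
DIY@5: {G} ∪ {C} = {C,G} (union, +1)
DITY@5: {C,G} ∩ {C} = {C} (intersection, +0)
DY@6: {G} ∩ {G} = {G} (intersection, +0)
DIY@6: {G} ∪ {A} = {A,G} (union, +1)
DITY@6: {A,G} ∩ {G} = {G} (intersection, +0)
per-site changes: [3, 2, 1, 2, 2, 1, 1]; total = 12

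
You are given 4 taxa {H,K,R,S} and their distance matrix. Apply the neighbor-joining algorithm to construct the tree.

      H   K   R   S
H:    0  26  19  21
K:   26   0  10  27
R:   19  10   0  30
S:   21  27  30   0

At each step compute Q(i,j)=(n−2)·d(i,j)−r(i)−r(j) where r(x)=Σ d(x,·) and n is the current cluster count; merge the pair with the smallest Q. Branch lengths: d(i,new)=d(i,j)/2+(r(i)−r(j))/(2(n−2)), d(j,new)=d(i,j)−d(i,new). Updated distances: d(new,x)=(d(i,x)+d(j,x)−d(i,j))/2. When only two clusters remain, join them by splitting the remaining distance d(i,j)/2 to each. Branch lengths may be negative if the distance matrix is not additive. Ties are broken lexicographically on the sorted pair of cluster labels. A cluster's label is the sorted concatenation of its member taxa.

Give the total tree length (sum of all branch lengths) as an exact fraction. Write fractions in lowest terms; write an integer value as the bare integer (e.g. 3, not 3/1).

iteration 1: select H,S (d=21, Q=-102); attach at lengths (15/2, 27/2); label the merged cluster HS
  updated: d(HS,K)=16, d(HS,R)=14
iteration 2: select HS,K (d=16, Q=-40); attach at lengths (10, 6); label the merged cluster HKS
  updated: d(HKS,R)=4
iteration 3: select HKS,R (d=4); attach at lengths (2, 2); label the merged cluster HKRS
final tree: (((H:15/2,S:27/2):10,K:6):2,R:2)
total length: 41

41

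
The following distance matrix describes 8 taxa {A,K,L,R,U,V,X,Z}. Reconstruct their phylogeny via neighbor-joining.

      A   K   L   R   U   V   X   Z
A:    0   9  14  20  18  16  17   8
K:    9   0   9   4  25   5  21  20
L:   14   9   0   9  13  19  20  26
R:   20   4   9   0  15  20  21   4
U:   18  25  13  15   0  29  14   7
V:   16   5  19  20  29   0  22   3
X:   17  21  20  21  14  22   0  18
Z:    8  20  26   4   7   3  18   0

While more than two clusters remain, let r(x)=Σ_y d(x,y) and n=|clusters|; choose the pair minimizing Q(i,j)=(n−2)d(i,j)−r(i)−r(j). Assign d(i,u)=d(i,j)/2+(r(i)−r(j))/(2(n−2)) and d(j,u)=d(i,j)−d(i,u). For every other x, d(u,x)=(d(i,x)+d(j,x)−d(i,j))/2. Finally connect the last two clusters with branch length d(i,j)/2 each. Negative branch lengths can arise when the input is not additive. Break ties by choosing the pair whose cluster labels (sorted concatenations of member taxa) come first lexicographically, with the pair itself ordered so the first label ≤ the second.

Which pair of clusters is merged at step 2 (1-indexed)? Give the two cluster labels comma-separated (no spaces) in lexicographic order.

U,X

step 1: merge (V,Z) at d=3, Q=-182; branch lengths V→23/6, Z→-5/6; new cluster VZ
  updated: d(A,VZ)=21/2, d(K,VZ)=11, d(L,VZ)=21, d(R,VZ)=21/2, d(U,VZ)=33/2, d(VZ,X)=37/2
step 2: merge (U,X) at d=14, Q=-143; branch lengths U→6, X→8; new cluster UX
  updated: d(A,UX)=21/2, d(K,UX)=16, d(L,UX)=19/2, d(R,UX)=11, d(UX,VZ)=21/2
step 3: merge (K,R) at d=4, Q=-175/2; branch lengths K→21/16, R→43/16; new cluster KR
  updated: d(A,KR)=25/2, d(KR,L)=7, d(KR,UX)=23/2, d(KR,VZ)=35/4
step 4: merge (KR,L) at d=7, Q=-281/4; branch lengths KR→37/24, L→131/24; new cluster KLR
  updated: d(A,KLR)=39/4, d(KLR,UX)=7, d(KLR,VZ)=91/8
step 5: merge (A,VZ) at d=21/2, Q=-337/8; branch lengths A→155/32, VZ→181/32; new cluster AVZ
  updated: d(AVZ,KLR)=85/16, d(AVZ,UX)=21/4
step 6: merge (AVZ,KLR) at d=85/16, Q=-281/16; branch lengths AVZ→57/32, KLR→113/32; new cluster AKLRVZ
  updated: d(AKLRVZ,UX)=111/32
step 7: merge (AKLRVZ,UX) at d=111/32; branch lengths AKLRVZ→111/64, UX→111/64; new cluster AKLRUVXZ
final tree: (((A:155/32,(V:23/6,Z:-5/6):181/32):57/32,((K:21/16,R:43/16):37/24,L:131/24):113/32):111/64,(U:6,X:8):111/64)
total length: 1513/32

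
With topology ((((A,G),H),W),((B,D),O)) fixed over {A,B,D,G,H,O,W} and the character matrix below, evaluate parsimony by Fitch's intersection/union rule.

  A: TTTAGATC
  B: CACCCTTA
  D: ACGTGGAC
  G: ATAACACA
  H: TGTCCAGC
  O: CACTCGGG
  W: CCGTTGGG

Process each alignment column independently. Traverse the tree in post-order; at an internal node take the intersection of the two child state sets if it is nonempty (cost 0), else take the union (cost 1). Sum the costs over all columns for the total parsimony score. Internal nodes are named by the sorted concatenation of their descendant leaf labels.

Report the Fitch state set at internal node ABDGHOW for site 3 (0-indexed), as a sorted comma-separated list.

T

site 0, node AG: A={T} ∪ G={A} → {A,T} (+1)
site 0, node AGH: AG={A,T} ∩ H={T} → {T} (+0)
site 0, node AGHW: AGH={T} ∪ W={C} → {C,T} (+1)
site 0, node BD: B={C} ∪ D={A} → {A,C} (+1)
site 0, node BDO: BD={A,C} ∩ O={C} → {C} (+0)
site 0, node ABDGHOW: AGHW={C,T} ∩ BDO={C} → {C} (+0)
site 1, node AG: A={T} ∩ G={T} → {T} (+0)
site 1, node AGH: AG={T} ∪ H={G} → {G,T} (+1)
site 1, node AGHW: AGH={G,T} ∪ W={C} → {C,G,T} (+1)
site 1, node BD: B={A} ∪ D={C} → {A,C} (+1)
site 1, node BDO: BD={A,C} ∩ O={A} → {A} (+0)
site 1, node ABDGHOW: AGHW={C,G,T} ∪ BDO={A} → {A,C,G,T} (+1)
site 2, node AG: A={T} ∪ G={A} → {A,T} (+1)
site 2, node AGH: AG={A,T} ∩ H={T} → {T} (+0)
site 2, node AGHW: AGH={T} ∪ W={G} → {G,T} (+1)
site 2, node BD: B={C} ∪ D={G} → {C,G} (+1)
site 2, node BDO: BD={C,G} ∩ O={C} → {C} (+0)
site 2, node ABDGHOW: AGHW={G,T} ∪ BDO={C} → {C,G,T} (+1)
site 3, node AG: A={A} ∩ G={A} → {A} (+0)
site 3, node AGH: AG={A} ∪ H={C} → {A,C} (+1)
site 3, node AGHW: AGH={A,C} ∪ W={T} → {A,C,T} (+1)
site 3, node BD: B={C} ∪ D={T} → {C,T} (+1)
site 3, node BDO: BD={C,T} ∩ O={T} → {T} (+0)
site 3, node ABDGHOW: AGHW={A,C,T} ∩ BDO={T} → {T} (+0)
site 4, node AG: A={G} ∪ G={C} → {C,G} (+1)
site 4, node AGH: AG={C,G} ∩ H={C} → {C} (+0)
site 4, node AGHW: AGH={C} ∪ W={T} → {C,T} (+1)
site 4, node BD: B={C} ∪ D={G} → {C,G} (+1)
site 4, node BDO: BD={C,G} ∩ O={C} → {C} (+0)
site 4, node ABDGHOW: AGHW={C,T} ∩ BDO={C} → {C} (+0)
site 5, node AG: A={A} ∩ G={A} → {A} (+0)
site 5, node AGH: AG={A} ∩ H={A} → {A} (+0)
site 5, node AGHW: AGH={A} ∪ W={G} → {A,G} (+1)
site 5, node BD: B={T} ∪ D={G} → {G,T} (+1)
site 5, node BDO: BD={G,T} ∩ O={G} → {G} (+0)
site 5, node ABDGHOW: AGHW={A,G} ∩ BDO={G} → {G} (+0)
site 6, node AG: A={T} ∪ G={C} → {C,T} (+1)
site 6, node AGH: AG={C,T} ∪ H={G} → {C,G,T} (+1)
site 6, node AGHW: AGH={C,G,T} ∩ W={G} → {G} (+0)
site 6, node BD: B={T} ∪ D={A} → {A,T} (+1)
site 6, node BDO: BD={A,T} ∪ O={G} → {A,G,T} (+1)
site 6, node ABDGHOW: AGHW={G} ∩ BDO={A,G,T} → {G} (+0)
site 7, node AG: A={C} ∪ G={A} → {A,C} (+1)
site 7, node AGH: AG={A,C} ∩ H={C} → {C} (+0)
site 7, node AGHW: AGH={C} ∪ W={G} → {C,G} (+1)
site 7, node BD: B={A} ∪ D={C} → {A,C} (+1)
site 7, node BDO: BD={A,C} ∪ O={G} → {A,C,G} (+1)
site 7, node ABDGHOW: AGHW={C,G} ∩ BDO={A,C,G} → {C,G} (+0)
per-site changes: [3, 4, 4, 3, 3, 2, 4, 4]; total = 27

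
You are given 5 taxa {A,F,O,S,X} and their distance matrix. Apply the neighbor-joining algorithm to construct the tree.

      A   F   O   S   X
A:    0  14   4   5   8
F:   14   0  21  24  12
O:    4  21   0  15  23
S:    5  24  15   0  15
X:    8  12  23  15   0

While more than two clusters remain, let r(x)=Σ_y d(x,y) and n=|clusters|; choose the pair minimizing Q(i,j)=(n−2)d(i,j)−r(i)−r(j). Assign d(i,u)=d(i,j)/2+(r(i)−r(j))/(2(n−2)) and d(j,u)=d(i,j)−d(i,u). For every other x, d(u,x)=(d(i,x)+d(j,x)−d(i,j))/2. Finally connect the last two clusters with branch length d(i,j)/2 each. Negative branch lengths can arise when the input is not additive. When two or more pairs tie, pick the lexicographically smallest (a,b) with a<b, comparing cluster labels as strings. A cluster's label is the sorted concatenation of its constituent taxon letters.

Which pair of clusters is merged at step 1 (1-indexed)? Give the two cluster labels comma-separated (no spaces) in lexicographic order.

F,X

iteration 1: select F,X (d=12, Q=-93); attach at lengths (49/6, 23/6); label the merged cluster FX
  updated: d(A,FX)=5, d(FX,O)=16, d(FX,S)=27/2
iteration 2: select A,O (d=4, Q=-41); attach at lengths (-13/4, 29/4); label the merged cluster AO
  updated: d(AO,FX)=17/2, d(AO,S)=8
iteration 3: select AO,FX (d=17/2, Q=-30); attach at lengths (3/2, 7); label the merged cluster AFOX
  updated: d(AFOX,S)=13/2
iteration 4: select AFOX,S (d=13/2); attach at lengths (13/4, 13/4); label the merged cluster AFOSX
final tree: (((A:-13/4,O:29/4):3/2,(F:49/6,X:23/6):7):13/4,S:13/4)
total length: 31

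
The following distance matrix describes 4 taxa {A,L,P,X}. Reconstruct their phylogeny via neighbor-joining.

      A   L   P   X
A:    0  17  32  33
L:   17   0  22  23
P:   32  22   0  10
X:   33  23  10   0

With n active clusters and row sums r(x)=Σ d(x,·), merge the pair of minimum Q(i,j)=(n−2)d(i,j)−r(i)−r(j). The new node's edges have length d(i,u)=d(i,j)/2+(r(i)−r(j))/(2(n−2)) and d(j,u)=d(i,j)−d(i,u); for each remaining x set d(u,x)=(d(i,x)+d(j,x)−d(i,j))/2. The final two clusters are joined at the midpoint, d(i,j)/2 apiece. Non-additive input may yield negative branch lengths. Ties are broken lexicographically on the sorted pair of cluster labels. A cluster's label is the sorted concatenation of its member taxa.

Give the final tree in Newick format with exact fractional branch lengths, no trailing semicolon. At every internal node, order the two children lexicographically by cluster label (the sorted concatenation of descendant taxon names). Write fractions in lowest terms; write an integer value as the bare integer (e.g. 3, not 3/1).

1. join A+L (d=17, Q=-110) ⇒ AL; edges |A|=27/2, |L|=7/2
  updated: d(AL,P)=37/2, d(AL,X)=39/2
2. join AL+P (d=37/2, Q=-48) ⇒ ALP; edges |AL|=14, |P|=9/2
  updated: d(ALP,X)=11/2
3. join ALP+X (d=11/2) ⇒ ALPX; edges |ALP|=11/4, |X|=11/4
final tree: (((A:27/2,L:7/2):14,P:9/2):11/4,X:11/4)
total length: 41

(((A:27/2,L:7/2):14,P:9/2):11/4,X:11/4)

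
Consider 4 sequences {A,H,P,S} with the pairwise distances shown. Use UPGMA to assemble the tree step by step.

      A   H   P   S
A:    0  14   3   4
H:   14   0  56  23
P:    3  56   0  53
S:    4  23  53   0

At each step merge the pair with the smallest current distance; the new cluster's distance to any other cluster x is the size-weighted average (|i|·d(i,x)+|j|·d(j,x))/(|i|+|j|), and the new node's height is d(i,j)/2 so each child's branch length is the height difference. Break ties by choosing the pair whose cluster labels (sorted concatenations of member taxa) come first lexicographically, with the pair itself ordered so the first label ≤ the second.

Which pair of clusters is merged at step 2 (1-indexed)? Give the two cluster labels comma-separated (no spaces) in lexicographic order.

1. join A+P (d=3) ⇒ AP; edges |A|=3/2, |P|=3/2
  updated: d(AP,H)=35, d(AP,S)=57/2
2. join H+S (d=23) ⇒ HS; edges |H|=23/2, |S|=23/2
  updated: d(AP,HS)=127/4
3. join AP+HS (d=127/4) ⇒ AHPS; edges |AP|=115/8, |HS|=35/8
final tree: ((A:3/2,P:3/2):115/8,(H:23/2,S:23/2):35/8)
total length: 179/4

H,S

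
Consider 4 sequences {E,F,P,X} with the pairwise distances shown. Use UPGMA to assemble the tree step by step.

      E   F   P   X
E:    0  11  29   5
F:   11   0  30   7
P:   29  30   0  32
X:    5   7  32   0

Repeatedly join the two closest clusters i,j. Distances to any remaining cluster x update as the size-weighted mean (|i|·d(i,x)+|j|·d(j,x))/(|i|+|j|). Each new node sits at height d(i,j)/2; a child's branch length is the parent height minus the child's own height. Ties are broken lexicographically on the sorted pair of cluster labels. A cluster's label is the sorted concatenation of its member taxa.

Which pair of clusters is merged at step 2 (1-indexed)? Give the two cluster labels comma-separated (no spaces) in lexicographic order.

EX,F

iteration 1: select E,X (d=5); attach at lengths (5/2, 5/2); label the merged cluster EX
  updated: d(EX,F)=9, d(EX,P)=61/2
iteration 2: select EX,F (d=9); attach at lengths (2, 9/2); label the merged cluster EFX
  updated: d(EFX,P)=91/3
iteration 3: select EFX,P (d=91/3); attach at lengths (32/3, 91/6); label the merged cluster EFPX
final tree: (((E:5/2,X:5/2):2,F:9/2):32/3,P:91/6)
total length: 112/3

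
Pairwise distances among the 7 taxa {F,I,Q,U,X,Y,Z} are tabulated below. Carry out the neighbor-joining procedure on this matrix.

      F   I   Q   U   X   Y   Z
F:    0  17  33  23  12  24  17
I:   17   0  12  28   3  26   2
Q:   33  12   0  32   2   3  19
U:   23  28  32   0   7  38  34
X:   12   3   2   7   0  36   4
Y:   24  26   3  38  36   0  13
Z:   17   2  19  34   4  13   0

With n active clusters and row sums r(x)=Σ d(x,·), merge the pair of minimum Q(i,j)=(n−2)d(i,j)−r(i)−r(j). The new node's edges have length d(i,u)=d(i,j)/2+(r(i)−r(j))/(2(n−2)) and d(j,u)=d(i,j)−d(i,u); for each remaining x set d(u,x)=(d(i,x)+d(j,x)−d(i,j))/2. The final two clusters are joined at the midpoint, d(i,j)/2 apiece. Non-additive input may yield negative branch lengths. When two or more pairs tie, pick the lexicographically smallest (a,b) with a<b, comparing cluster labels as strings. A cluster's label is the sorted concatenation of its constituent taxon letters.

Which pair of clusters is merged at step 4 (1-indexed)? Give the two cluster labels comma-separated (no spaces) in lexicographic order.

FUX,QY

iteration 1: select Q,Y (d=3, Q=-226); attach at lengths (-12/5, 27/5); label the merged cluster QY
  updated: d(F,QY)=27, d(I,QY)=35/2, d(QY,U)=67/2, d(QY,X)=35/2, d(QY,Z)=29/2
iteration 2: select U,X (d=7, Q=-141); attach at lengths (55/4, -27/4); label the merged cluster UX
  updated: d(F,UX)=14, d(I,UX)=12, d(QY,UX)=22, d(UX,Z)=31/2
iteration 3: select F,UX (d=14, Q=-193/2); attach at lengths (107/12, 61/12); label the merged cluster FUX
  updated: d(FUX,I)=15/2, d(FUX,QY)=35/2, d(FUX,Z)=37/4
iteration 4: select FUX,QY (d=35/2, Q=-195/4); attach at lengths (79/16, 201/16); label the merged cluster FQUXY
  updated: d(FQUXY,I)=15/4, d(FQUXY,Z)=25/8
iteration 5: select FQUXY,I (d=15/4, Q=-71/8); attach at lengths (39/16, 21/16); label the merged cluster FIQUXY
  updated: d(FIQUXY,Z)=11/16
iteration 6: select FIQUXY,Z (d=11/16); attach at lengths (11/32, 11/32); label the merged cluster FIQUXYZ
final tree: ((((F:107/12,(U:55/4,X:-27/4):61/12):79/16,(Q:-12/5,Y:27/5):201/16):39/16,I:21/16):11/32,Z:11/32)
total length: 735/16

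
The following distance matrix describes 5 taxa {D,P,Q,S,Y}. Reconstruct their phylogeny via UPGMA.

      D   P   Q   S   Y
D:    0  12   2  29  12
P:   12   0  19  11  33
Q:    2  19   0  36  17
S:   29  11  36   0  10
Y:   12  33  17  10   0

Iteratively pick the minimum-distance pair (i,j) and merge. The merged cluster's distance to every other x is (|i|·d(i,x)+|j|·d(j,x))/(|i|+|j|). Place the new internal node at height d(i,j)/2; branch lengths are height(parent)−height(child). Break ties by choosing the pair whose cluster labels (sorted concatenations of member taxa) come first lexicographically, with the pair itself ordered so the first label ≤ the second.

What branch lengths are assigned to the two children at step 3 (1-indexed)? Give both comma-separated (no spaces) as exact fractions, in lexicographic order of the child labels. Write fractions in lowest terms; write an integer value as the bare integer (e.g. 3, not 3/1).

27/4,31/4

1. join D+Q (d=2) ⇒ DQ; edges |D|=1, |Q|=1
  updated: d(DQ,P)=31/2, d(DQ,S)=65/2, d(DQ,Y)=29/2
2. join S+Y (d=10) ⇒ SY; edges |S|=5, |Y|=5
  updated: d(DQ,SY)=47/2, d(P,SY)=22
3. join DQ+P (d=31/2) ⇒ DPQ; edges |DQ|=27/4, |P|=31/4
  updated: d(DPQ,SY)=23
4. join DPQ+SY (d=23) ⇒ DPQSY; edges |DPQ|=15/4, |SY|=13/2
final tree: (((D:1,Q:1):27/4,P:31/4):15/4,(S:5,Y:5):13/2)
total length: 147/4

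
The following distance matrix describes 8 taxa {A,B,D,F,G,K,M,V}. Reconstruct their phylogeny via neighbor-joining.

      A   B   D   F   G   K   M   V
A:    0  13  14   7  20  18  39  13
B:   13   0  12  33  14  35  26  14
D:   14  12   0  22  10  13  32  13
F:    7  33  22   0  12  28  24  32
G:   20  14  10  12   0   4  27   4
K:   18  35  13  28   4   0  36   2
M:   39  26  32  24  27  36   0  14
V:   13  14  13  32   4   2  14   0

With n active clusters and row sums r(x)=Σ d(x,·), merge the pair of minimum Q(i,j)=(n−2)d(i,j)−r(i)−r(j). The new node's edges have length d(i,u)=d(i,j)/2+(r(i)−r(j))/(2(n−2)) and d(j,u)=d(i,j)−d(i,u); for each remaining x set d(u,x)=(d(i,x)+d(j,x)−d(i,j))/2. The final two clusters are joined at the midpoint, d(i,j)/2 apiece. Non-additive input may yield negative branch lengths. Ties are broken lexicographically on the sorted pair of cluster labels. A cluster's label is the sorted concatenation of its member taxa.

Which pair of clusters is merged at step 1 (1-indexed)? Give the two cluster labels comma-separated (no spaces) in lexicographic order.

step 1: merge (A,F) at d=7, Q=-240; branch lengths A→2/3, F→19/3; new cluster AF
  updated: d(AF,B)=39/2, d(AF,D)=29/2, d(AF,G)=25/2, d(AF,K)=39/2, d(AF,M)=28, d(AF,V)=19
step 2: merge (K,V) at d=2, Q=-331/2; branch lengths K→107/20, V→-67/20; new cluster KV
  updated: d(AF,KV)=73/4, d(B,KV)=47/2, d(D,KV)=12, d(G,KV)=3, d(KV,M)=24
step 3: merge (G,KV) at d=3, Q=-541/4; branch lengths G→-9/32, KV→105/32; new cluster GKV
  updated: d(AF,GKV)=111/8, d(B,GKV)=69/4, d(D,GKV)=19/2, d(GKV,M)=24
step 4: merge (B,D) at d=12, Q=-427/4; branch lengths B→57/8, D→39/8; new cluster BD
  updated: d(AF,BD)=11, d(BD,GKV)=59/8, d(BD,M)=23
step 5: merge (AF,BD) at d=11, Q=-289/4; branch lengths AF→67/8, BD→21/8; new cluster ABDF
  updated: d(ABDF,GKV)=41/8, d(ABDF,M)=20
step 6: merge (ABDF,GKV) at d=41/8, Q=-393/8; branch lengths ABDF→9/16, GKV→73/16; new cluster ABDFGKV
  updated: d(ABDFGKV,M)=311/16
step 7: merge (ABDFGKV,M) at d=311/16; branch lengths ABDFGKV→311/32, M→311/32; new cluster ABDFGKMV
final tree: ((((A:2/3,F:19/3):67/8,(B:57/8,D:39/8):21/8):9/16,(G:-9/32,(K:107/20,V:-67/20):105/32):73/16):311/32,M:311/32)
total length: 953/16

A,F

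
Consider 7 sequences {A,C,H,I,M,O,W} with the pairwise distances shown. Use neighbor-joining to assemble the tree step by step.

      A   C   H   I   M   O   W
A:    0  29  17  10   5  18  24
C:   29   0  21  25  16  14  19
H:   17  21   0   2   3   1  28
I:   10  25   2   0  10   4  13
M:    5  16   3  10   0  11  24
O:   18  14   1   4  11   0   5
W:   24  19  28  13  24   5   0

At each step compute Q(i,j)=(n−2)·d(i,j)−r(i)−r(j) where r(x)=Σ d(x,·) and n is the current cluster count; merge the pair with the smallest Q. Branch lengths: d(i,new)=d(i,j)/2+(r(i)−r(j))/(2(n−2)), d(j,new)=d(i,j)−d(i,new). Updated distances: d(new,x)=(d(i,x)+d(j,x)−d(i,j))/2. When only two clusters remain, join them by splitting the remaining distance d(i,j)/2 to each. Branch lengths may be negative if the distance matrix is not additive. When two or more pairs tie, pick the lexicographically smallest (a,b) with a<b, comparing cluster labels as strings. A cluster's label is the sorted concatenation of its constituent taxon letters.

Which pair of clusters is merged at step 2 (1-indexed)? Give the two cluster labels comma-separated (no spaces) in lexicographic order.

C,W

step 1: merge (A,M) at d=5, Q=-147; branch lengths A→59/10, M→-9/10; new cluster AM
  updated: d(AM,C)=20, d(AM,H)=15/2, d(AM,I)=15/2, d(AM,O)=12, d(AM,W)=43/2
step 2: merge (C,W) at d=19, Q=-219/2; branch lengths C→177/16, W→127/16; new cluster CW
  updated: d(AM,CW)=45/4, d(CW,H)=15, d(CW,I)=19/2, d(CW,O)=0
step 3: merge (CW,O) at d=0, Q=-211/4; branch lengths CW→25/8, O→-25/8; new cluster COW
  updated: d(AM,COW)=93/8, d(COW,H)=8, d(COW,I)=27/4
step 4: merge (AM,COW) at d=93/8, Q=-119/4; branch lengths AM→47/8, COW→23/4; new cluster ACMOW
  updated: d(ACMOW,H)=31/16, d(ACMOW,I)=21/16
step 5: merge (ACMOW,H) at d=31/16, Q=-21/4; branch lengths ACMOW→5/8, H→21/16; new cluster ACHMOW
  updated: d(ACHMOW,I)=11/16
step 6: merge (ACHMOW,I) at d=11/16; branch lengths ACHMOW→11/32, I→11/32; new cluster ACHIMOW
final tree: ((((A:59/10,M:-9/10):47/8,((C:177/16,W:127/16):25/8,O:-25/8):23/4):5/8,H:21/16):11/32,I:11/32)
total length: 153/4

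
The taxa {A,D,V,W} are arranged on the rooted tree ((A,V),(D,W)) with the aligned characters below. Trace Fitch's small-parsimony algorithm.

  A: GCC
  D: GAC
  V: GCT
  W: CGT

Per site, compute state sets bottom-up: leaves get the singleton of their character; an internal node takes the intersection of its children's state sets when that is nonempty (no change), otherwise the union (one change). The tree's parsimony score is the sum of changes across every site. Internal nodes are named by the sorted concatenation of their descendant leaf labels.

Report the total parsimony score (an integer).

5

AV@0: {G} ∩ {G} = {G} (intersection, +0)
DW@0: {G} ∪ {C} = {C,G} (union, +1)
ADVW@0: {G} ∩ {C,G} = {G} (intersection, +0)
AV@1: {C} ∩ {C} = {C} (intersection, +0)
DW@1: {A} ∪ {G} = {A,G} (union, +1)
ADVW@1: {C} ∪ {A,G} = {A,C,G} (union, +1)
AV@2: {C} ∪ {T} = {C,T} (union, +1)
DW@2: {C} ∪ {T} = {C,T} (union, +1)
ADVW@2: {C,T} ∩ {C,T} = {C,T} (intersection, +0)
per-site changes: [1, 2, 2]; total = 5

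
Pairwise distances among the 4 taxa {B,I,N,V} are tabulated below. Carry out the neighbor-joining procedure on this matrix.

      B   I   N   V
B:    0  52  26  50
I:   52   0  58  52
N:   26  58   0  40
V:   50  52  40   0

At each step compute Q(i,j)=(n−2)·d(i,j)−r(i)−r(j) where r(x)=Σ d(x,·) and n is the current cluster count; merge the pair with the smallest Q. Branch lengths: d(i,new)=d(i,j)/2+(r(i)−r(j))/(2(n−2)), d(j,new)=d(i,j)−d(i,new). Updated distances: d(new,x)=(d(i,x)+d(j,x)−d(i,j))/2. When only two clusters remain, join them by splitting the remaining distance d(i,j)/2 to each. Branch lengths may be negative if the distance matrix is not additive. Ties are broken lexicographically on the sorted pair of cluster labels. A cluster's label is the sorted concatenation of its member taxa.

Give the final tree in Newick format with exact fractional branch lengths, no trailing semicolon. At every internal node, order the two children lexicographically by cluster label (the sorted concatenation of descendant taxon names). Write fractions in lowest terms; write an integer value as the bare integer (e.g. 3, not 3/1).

(((B:14,N:12):11,I:31):21/2,V:21/2)

1. join B+N (d=26, Q=-200) ⇒ BN; edges |B|=14, |N|=12
  updated: d(BN,I)=42, d(BN,V)=32
2. join BN+I (d=42, Q=-126) ⇒ BIN; edges |BN|=11, |I|=31
  updated: d(BIN,V)=21
3. join BIN+V (d=21) ⇒ BINV; edges |BIN|=21/2, |V|=21/2
final tree: (((B:14,N:12):11,I:31):21/2,V:21/2)
total length: 89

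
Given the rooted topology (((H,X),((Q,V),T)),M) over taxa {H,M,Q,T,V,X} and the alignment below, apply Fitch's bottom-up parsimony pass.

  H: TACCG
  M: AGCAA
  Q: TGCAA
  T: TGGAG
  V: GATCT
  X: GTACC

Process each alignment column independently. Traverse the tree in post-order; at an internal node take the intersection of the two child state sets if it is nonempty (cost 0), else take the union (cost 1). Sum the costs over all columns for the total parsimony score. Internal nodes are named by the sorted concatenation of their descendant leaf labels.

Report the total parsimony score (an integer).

HX@0: {T} ∪ {G} = {G,T} (union, +1)
QV@0: {T} ∪ {G} = {G,T} (union, +1)
QTV@0: {G,T} ∩ {T} = {T} (intersection, +0)
HQTVX@0: {G,T} ∩ {T} = {T} (intersection, +0)
HMQTVX@0: {T} ∪ {A} = {A,T} (union, +1)
HX@1: {A} ∪ {T} = {A,T} (union, +1)
QV@1: {G} ∪ {A} = {A,G} (union, +1)
QTV@1: {A,G} ∩ {G} = {G} (intersection, +0)
HQTVX@1: {A,T} ∪ {G} = {A,G,T} (union, +1)
HMQTVX@1: {A,G,T} ∩ {G} = {G} (intersection, +0)
HX@2: {C} ∪ {A} = {A,C} (union, +1)
QV@2: {C} ∪ {T} = {C,T} (union, +1)
QTV@2: {C,T} ∪ {G} = {C,G,T} (union, +1)
HQTVX@2: {A,C} ∩ {C,G,T} = {C} (intersection, +0)
HMQTVX@2: {C} ∩ {C} = {C} (intersection, +0)
HX@3: {C} ∩ {C} = {C} (intersection, +0)
QV@3: {A} ∪ {C} = {A,C} (union, +1)
QTV@3: {A,C} ∩ {A} = {A} (intersection, +0)
HQTVX@3: {C} ∪ {A} = {A,C} (union, +1)
HMQTVX@3: {A,C} ∩ {A} = {A} (intersection, +0)
HX@4: {G} ∪ {C} = {C,G} (union, +1)
QV@4: {A} ∪ {T} = {A,T} (union, +1)
QTV@4: {A,T} ∪ {G} = {A,G,T} (union, +1)
HQTVX@4: {C,G} ∩ {A,G,T} = {G} (intersection, +0)
HMQTVX@4: {G} ∪ {A} = {A,G} (union, +1)
per-site changes: [3, 3, 3, 2, 4]; total = 15

15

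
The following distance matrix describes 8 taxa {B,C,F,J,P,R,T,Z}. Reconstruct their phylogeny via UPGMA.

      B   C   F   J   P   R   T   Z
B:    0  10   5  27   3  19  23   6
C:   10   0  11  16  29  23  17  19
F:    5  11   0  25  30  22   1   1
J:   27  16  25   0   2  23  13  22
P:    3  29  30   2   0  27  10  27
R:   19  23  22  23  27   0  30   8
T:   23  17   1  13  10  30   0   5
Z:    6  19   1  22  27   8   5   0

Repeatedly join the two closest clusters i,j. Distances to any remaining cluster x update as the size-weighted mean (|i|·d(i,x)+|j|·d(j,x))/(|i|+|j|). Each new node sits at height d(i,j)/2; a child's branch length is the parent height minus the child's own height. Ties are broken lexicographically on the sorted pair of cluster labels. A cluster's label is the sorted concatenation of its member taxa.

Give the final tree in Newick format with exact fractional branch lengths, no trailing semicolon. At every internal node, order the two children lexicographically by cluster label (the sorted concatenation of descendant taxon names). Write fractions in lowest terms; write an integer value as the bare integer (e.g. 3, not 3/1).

step 1: merge (F,T) at d=1; branch lengths F→1/2, T→1/2; new cluster FT
  updated: d(B,FT)=14, d(C,FT)=14, d(FT,J)=19, d(FT,P)=20, d(FT,R)=26, d(FT,Z)=3
step 2: merge (J,P) at d=2; branch lengths J→1, P→1; new cluster JP
  updated: d(B,JP)=15, d(C,JP)=45/2, d(FT,JP)=39/2, d(JP,R)=25, d(JP,Z)=49/2
step 3: merge (FT,Z) at d=3; branch lengths FT→1, Z→3/2; new cluster FTZ
  updated: d(B,FTZ)=34/3, d(C,FTZ)=47/3, d(FTZ,JP)=127/6, d(FTZ,R)=20
step 4: merge (B,C) at d=10; branch lengths B→5, C→5; new cluster BC
  updated: d(BC,FTZ)=27/2, d(BC,JP)=75/4, d(BC,R)=21
step 5: merge (BC,FTZ) at d=27/2; branch lengths BC→7/4, FTZ→21/4; new cluster BCFTZ
  updated: d(BCFTZ,JP)=101/5, d(BCFTZ,R)=102/5
step 6: merge (BCFTZ,JP) at d=101/5; branch lengths BCFTZ→67/20, JP→91/10; new cluster BCFJPTZ
  updated: d(BCFJPTZ,R)=152/7
step 7: merge (BCFJPTZ,R) at d=152/7; branch lengths BCFJPTZ→53/70, R→76/7; new cluster BCFJPRTZ
final tree: ((((B:5,C:5):7/4,((F:1/2,T:1/2):1,Z:3/2):21/4):67/20,(J:1,P:1):91/10):53/70,R:76/7)
total length: 6519/140

((((B:5,C:5):7/4,((F:1/2,T:1/2):1,Z:3/2):21/4):67/20,(J:1,P:1):91/10):53/70,R:76/7)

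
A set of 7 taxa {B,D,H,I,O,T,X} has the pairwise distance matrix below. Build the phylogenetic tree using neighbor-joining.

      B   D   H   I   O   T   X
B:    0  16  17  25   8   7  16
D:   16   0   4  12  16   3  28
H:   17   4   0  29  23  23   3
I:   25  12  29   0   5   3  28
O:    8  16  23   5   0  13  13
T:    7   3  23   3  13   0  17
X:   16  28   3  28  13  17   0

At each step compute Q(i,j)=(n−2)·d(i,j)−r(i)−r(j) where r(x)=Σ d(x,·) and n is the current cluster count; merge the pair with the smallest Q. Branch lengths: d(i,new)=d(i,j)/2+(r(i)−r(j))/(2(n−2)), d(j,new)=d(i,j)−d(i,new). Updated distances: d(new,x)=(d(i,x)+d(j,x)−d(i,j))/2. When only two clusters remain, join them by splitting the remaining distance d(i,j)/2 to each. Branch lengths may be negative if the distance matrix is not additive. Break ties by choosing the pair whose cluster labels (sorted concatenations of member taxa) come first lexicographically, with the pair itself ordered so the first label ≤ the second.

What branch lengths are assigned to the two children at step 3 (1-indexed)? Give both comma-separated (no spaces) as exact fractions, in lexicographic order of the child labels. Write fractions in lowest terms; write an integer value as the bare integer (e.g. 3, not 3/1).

119/24,241/24

step 1: merge (H,X) at d=3, Q=-189; branch lengths H→9/10, X→21/10; new cluster HX
  updated: d(B,HX)=15, d(D,HX)=29/2, d(HX,I)=27, d(HX,O)=33/2, d(HX,T)=37/2
step 2: merge (I,O) at d=5, Q=-221/2; branch lengths I→67/16, O→13/16; new cluster IO
  updated: d(B,IO)=14, d(D,IO)=23/2, d(HX,IO)=77/4, d(IO,T)=11/2
step 3: merge (B,HX) at d=15, Q=-297/4; branch lengths B→119/24, HX→241/24; new cluster BHX
  updated: d(BHX,D)=31/4, d(BHX,IO)=73/8, d(BHX,T)=21/4
step 4: merge (BHX,IO) at d=73/8, Q=-30; branch lengths BHX→57/16, IO→89/16; new cluster BHIOX
  updated: d(BHIOX,D)=81/16, d(BHIOX,T)=13/16
step 5: merge (BHIOX,D) at d=81/16, Q=-71/8; branch lengths BHIOX→23/16, D→29/8; new cluster BDHIOX
  updated: d(BDHIOX,T)=-5/8
step 6: merge (BDHIOX,T) at d=-5/8; branch lengths BDHIOX→-5/16, T→-5/16; new cluster BDHIOTX
final tree: ((((B:119/24,(H:9/10,X:21/10):241/24):57/16,(I:67/16,O:13/16):89/16):23/16,D:29/8):-5/16,T:-5/16)
total length: 585/16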